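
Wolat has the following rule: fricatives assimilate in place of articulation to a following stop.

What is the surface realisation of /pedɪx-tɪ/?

[pedɪstɪ]

The rule targets /x/ (voiceless velar fricative), which sits before the trigger /t/ (alveolar).
Changing only its place to alveolar gives [s] — the voiceless alveolar fricative.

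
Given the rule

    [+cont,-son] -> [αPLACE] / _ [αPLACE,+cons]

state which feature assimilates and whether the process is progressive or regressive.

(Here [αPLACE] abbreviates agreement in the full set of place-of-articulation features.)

regressive place assimilation

The rule copies the place features (abbreviated [PLACE]) from the environment onto the target, so the assimilating feature is place.
Since the environment is written after the underscore, the trigger follows the target; the direction is regressive.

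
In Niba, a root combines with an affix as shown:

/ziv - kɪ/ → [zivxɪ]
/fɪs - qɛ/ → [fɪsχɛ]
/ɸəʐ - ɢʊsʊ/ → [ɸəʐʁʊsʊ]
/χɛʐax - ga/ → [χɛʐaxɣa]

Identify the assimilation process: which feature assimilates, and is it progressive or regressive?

progressive manner assimilation

Comparing underlying and surface forms, /k/ → [x] is the alternation; the neighbouring /v/ is constant.
/k/ is a stop while /v/ is a fricative; the output [x] is a fricative, matching the trigger — so the feature that spreads is manner.
Place and voice are unchanged, so the assimilation is partial, not total.
Checking the remaining alternations: /q/ → [χ] after /s/ (stop → fricative, matching a fricative); /ɢ/ → [ʁ] after /ʐ/ (stop → fricative, matching a fricative); /g/ → [ɣ] after /x/ (stop → fricative, matching a fricative) — only manner changes, and always toward the preceding segment.
Since the segment that changes follows the conditioning segment, the assimilation is progressive.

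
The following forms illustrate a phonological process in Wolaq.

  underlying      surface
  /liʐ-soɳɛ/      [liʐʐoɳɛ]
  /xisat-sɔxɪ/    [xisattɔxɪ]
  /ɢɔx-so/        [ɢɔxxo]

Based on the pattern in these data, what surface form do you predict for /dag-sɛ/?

The data show progressive total assimilation (/s/ → [ʐ] after /ʐ/; /s/ → [t] after /t/; /s/ → [x] after /x/): in every case the target segment becomes identical to its preceding neighbour, copying more than a single feature.
/s/ is the segment targeted by the rule; it sits immediately after /g/, so it assimilates completely and surfaces as [g].

[daggɛ]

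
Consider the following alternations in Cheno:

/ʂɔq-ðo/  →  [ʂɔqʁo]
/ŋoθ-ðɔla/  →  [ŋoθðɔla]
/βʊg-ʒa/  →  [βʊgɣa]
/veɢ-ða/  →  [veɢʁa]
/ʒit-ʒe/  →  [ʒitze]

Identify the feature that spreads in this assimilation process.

Comparing underlying and surface forms, /ð/ → [ʁ] is the alternation; the neighbouring /q/ is constant.
The change dental → uvular matches the place of the preceding /q/, identifying this as place assimilation.
The same holds elsewhere in the data: /ʒ/ → [ɣ] after /g/ (postalveolar → velar, matching velar); /ð/ → [ʁ] after /ɢ/ (dental → uvular, matching uvular); /ʒ/ → [z] after /t/ (postalveolar → alveolar, matching alveolar) — only place changes, and always toward the preceding segment.
No alternation appears in [ŋoθðɔla]: there the adjacent consonants already agree in place (/ð/ and /θ/ are both dental), so this form is consistent with the same rule.

place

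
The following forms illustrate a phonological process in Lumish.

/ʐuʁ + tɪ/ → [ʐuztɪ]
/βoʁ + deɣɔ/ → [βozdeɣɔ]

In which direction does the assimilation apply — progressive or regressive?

regressive

The segment that alternates is /ʁ/, which surfaces as [z] when adjacent to /t/.
/ʁ/ is uvular while /t/ is alveolar; the output [z] is alveolar, matching the trigger — so the feature that spreads is place.
The other alternating form patterns the same way: /ʁ/ → [z] before /d/ (uvular → alveolar, matching alveolar) — only place changes, and always toward the following segment.
Since the segment that changes precedes the conditioning segment, the assimilation is regressive.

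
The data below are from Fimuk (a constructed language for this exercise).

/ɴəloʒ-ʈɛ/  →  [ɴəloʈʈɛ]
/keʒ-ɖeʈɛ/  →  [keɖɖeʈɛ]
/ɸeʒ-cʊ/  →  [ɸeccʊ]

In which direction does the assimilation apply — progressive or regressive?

The segment that alternates is /ʒ/, which surfaces as [ʈ] when adjacent to /ʈ/.
The output [ʈ] is identical to the trigger /ʈ/ — every feature (place, manner, voicing) has been copied — so this is total assimilation.
The other forms behave the same way: /ʒ/ → [ɖ] before /ɖ/; /ʒ/ → [c] before /c/ — in each case the output is a copy of the following consonant.
The trigger is the following segment, so the direction is regressive (anticipatory).

regressive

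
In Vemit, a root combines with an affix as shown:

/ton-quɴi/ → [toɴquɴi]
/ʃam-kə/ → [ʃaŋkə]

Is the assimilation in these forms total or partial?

partial assimilation

Underlying /n/ is realised as [ɴ] next to /q/; /q/ itself does not change.
/n/ is alveolar while /q/ is uvular; the output [ɴ] is uvular, matching the trigger — so the feature that spreads is place.
Manner and voice are unchanged, so the assimilation is partial, not total.
The same holds elsewhere in the data: /m/ → [ŋ] before /k/ (bilabial → velar, matching velar) — only place changes, and always toward the following segment.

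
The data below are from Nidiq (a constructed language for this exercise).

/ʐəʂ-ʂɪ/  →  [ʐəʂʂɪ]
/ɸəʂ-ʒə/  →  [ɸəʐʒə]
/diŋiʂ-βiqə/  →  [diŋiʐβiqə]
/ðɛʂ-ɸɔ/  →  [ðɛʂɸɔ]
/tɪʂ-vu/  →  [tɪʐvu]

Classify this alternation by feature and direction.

The segment that alternates is /ʂ/, which surfaces as [ʐ] when adjacent to /ʒ/.
The change voiceless → voiced matches the voicing of the following /ʒ/, identifying this as voicing assimilation.
Place and manner are unchanged, so the assimilation is partial, not total.
The same holds elsewhere in the data: /ʂ/ → [ʐ] before /β/ (voiceless → voiced, matching voiced); /ʂ/ → [ʐ] before /v/ (voiceless → voiced, matching voiced) — only voicing changes, and always toward the following segment.
No alternation appears in [ʐəʂʂɪ], [ðɛʂɸɔ]: there the adjacent consonants already agree in voicing (/ʂ/ and /ʂ/ are both voiceless; /ʂ/ and /ɸ/ are both voiceless), so these forms are consistent with the same rule.
The trigger is the following segment, so the direction is regressive (anticipatory).

regressive voicing assimilation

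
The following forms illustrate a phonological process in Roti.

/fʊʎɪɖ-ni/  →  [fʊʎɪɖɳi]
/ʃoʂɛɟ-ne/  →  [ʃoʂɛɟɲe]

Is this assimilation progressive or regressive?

Underlying /n/ is realised as [ɳ] next to /ɖ/; /ɖ/ itself does not change.
/n/ is alveolar while /ɖ/ is retroflex; the output [ɳ] is retroflex, matching the trigger — so the feature that spreads is place.
The other alternating form patterns the same way: /n/ → [ɲ] after /ɟ/ (alveolar → palatal, matching palatal) — only place changes, and always toward the preceding segment.
The trigger is the preceding segment, so the direction is progressive (perseverative).

progressive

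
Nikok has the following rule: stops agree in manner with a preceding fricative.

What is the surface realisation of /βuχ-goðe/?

/g/ is a voiced velar stop. The preceding trigger /χ/ is a fricative, so /g/ must become a fricative as well.
The voiced velar fricative is [ɣ], so /g/ → [ɣ].

[βuχɣoðe]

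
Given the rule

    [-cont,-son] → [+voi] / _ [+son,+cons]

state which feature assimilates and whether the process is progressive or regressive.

regressive voicing assimilation

The target ([-cont,-son], stops) acquires [+voi] next to a sonorant consonant ([+son,+cons]) — it takes on the voicing of its neighbour, so the feature that spreads is voicing.
The conditioning segment sits to the right of the focus bar, meaning the trigger follows the segment that changes — regressive assimilation.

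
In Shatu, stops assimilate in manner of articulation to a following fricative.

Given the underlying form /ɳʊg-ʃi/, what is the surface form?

[ɳʊɣʃi]

The rule targets /g/ (voiced velar stop), which sits before the trigger /ʃ/ (fricative).
Changing only its manner to fricative gives [ɣ] — the voiced velar fricative.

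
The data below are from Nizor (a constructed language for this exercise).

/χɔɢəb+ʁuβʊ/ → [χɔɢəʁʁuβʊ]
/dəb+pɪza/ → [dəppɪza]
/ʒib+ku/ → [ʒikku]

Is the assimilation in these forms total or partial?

total assimilation

The segment that alternates is /b/, which surfaces as [ʁ] when adjacent to /ʁ/.
The output [ʁ] is identical to the trigger /ʁ/ — every feature (place, manner, voicing) has been copied — so this is total assimilation.
The other forms behave the same way: /b/ → [p] before /p/; /b/ → [k] before /k/ — in each case the output is a copy of the following consonant.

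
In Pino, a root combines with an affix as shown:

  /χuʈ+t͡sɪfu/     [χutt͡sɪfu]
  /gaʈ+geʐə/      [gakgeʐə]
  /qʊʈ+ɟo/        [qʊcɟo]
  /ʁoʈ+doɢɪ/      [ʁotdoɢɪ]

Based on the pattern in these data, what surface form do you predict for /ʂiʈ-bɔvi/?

[ʂipbɔvi]

The data show regressive place assimilation: /ʈ/ → [t] before /t͡s/; /ʈ/ → [k] before /g/; /ʈ/ → [c] before /ɟ/; /ʈ/ → [t] before /d/. In each pair only place changes, matching the following consonant, while manner and voice stay constant.
/ʈ/ is a voiceless retroflex stop. The following trigger /b/ is bilabial, so /ʈ/ must become bilabial as well.
The voiceless bilabial stop is [p], so /ʈ/ → [p].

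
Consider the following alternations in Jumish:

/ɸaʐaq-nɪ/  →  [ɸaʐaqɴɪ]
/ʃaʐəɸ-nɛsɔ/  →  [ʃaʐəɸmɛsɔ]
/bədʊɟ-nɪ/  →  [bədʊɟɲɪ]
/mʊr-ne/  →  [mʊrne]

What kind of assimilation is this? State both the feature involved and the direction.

progressive place assimilation

Underlying /n/ is realised as [ɴ] next to /q/; /q/ itself does not change.
The change alveolar → uvular matches the place of the preceding /q/, identifying this as place assimilation.
Manner and voice are unchanged, so the assimilation is partial, not total.
Checking the remaining alternations: /n/ → [m] after /ɸ/ (alveolar → bilabial, matching bilabial); /n/ → [ɲ] after /ɟ/ (alveolar → palatal, matching palatal) — only place changes, and always toward the preceding segment.
No alternation appears in [mʊrne]: there the adjacent consonants already agree in place (/n/ and /r/ are both alveolar), so this form is consistent with the same rule.
Since the segment that changes follows the conditioning segment, the assimilation is progressive.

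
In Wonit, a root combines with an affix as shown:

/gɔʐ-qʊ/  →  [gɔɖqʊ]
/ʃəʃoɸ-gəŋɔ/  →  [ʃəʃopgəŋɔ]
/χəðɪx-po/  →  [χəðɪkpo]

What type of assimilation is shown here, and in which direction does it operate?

regressive manner assimilation

Comparing underlying and surface forms, /ʐ/ → [ɖ] is the alternation; the neighbouring /q/ is constant.
/ʐ/ is a fricative while /q/ is a stop; the output [ɖ] is a stop, matching the trigger — so the feature that spreads is manner.
Place and voice are unchanged, so the assimilation is partial, not total.
The same holds elsewhere in the data: /ɸ/ → [p] before /g/ (fricative → stop, matching a stop); /x/ → [k] before /p/ (fricative → stop, matching a stop) — only manner changes, and always toward the following segment.
The trigger is the following segment, so the direction is regressive (anticipatory).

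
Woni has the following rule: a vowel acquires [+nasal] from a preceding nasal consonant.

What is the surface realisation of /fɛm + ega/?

/e/ sits next to the nasal /m/ and is therefore nasalised to [ẽ].

[fɛmẽga]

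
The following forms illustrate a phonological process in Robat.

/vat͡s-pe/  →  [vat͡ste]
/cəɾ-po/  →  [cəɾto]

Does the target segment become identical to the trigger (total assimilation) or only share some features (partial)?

Comparing underlying and surface forms, /p/ → [t] is the alternation; the neighbouring /t͡s/ is constant.
The change bilabial → alveolar matches the place of the preceding /t͡s/, identifying this as place assimilation.
Manner and voice are unchanged, so the assimilation is partial, not total.
The same holds elsewhere in the data: /p/ → [t] after /ɾ/ (bilabial → alveolar, matching alveolar) — only place changes, and always toward the preceding segment.

partial assimilation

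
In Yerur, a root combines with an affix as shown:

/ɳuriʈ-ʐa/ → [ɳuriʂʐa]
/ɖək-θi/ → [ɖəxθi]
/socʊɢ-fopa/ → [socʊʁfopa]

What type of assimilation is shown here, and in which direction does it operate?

The segment that alternates is /ʈ/, which surfaces as [ʂ] when adjacent to /ʐ/.
The change stop → fricative matches the manner of the following /ʐ/, identifying this as manner assimilation.
Place and voice are unchanged, so the assimilation is partial, not total.
Checking the remaining alternations: /k/ → [x] before /θ/ (stop → fricative, matching a fricative); /ɢ/ → [ʁ] before /f/ (stop → fricative, matching a fricative) — only manner changes, and always toward the following segment.
The trigger is the following segment, so the direction is regressive (anticipatory).

regressive manner assimilation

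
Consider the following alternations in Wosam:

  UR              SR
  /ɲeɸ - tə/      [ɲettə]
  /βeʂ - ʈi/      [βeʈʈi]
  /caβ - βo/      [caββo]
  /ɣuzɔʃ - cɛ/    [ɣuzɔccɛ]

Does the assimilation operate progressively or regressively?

regressive

Underlying /ɸ/ is realised as [t] next to /t/; /t/ itself does not change.
The output [t] is identical to the trigger /t/ — every feature (place, manner, voicing) has been copied — so this is total assimilation.
The other forms behave the same way: /ʂ/ → [ʈ] before /ʈ/; /ʃ/ → [c] before /c/ — in each case the output is a copy of the following consonant.
In [caββo] the two consonants at the boundary are already identical (/β/ + /β/), so the rule applies vacuously and nothing changes.
Since the segment that changes precedes the conditioning segment, the assimilation is regressive.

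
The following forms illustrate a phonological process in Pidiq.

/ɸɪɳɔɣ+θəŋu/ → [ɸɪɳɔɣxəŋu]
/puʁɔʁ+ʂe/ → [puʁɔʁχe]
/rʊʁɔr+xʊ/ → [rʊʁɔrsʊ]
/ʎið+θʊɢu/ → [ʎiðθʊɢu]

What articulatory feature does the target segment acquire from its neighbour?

place

Underlying /θ/ is realised as [x] next to /ɣ/; /ɣ/ itself does not change.
The change dental → velar matches the place of the preceding /ɣ/, identifying this as place assimilation.
The other alternating forms pattern the same way: /ʂ/ → [χ] after /ʁ/ (retroflex → uvular, matching uvular); /x/ → [s] after /r/ (velar → alveolar, matching alveolar) — only place changes, and always toward the preceding segment.
No alternation appears in [ʎiðθʊɢu]: there the adjacent consonants already agree in place (/θ/ and /ð/ are both dental), so this form is consistent with the same rule.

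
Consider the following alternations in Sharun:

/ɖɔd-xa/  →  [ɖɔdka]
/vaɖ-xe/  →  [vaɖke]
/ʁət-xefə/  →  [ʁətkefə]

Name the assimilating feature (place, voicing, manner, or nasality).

Comparing underlying and surface forms, /x/ → [k] is the alternation; the neighbouring /d/ is constant.
/x/ is a fricative while /d/ is a stop; the output [k] is a stop, matching the trigger — so the feature that spreads is manner.
Checking the remaining alternations: /x/ → [k] after /ɖ/ (fricative → stop, matching a stop); /x/ → [k] after /t/ (fricative → stop, matching a stop) — only manner changes, and always toward the preceding segment.

manner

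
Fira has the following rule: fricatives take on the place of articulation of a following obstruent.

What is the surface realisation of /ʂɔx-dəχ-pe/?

The rule targets /x/ (voiceless velar fricative), which sits before the trigger /d/ (alveolar).
Changing only its place to alveolar gives [s] — the voiceless alveolar fricative.
At the second juncture, /χ/ likewise becomes [ɸ] adjacent to /p/.

[ʂɔsdəɸpe]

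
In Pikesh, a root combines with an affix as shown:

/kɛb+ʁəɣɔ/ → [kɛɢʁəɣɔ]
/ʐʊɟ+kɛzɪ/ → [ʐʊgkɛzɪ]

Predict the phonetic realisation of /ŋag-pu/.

[ŋabpu]

The data show regressive place assimilation: /b/ → [ɢ] before /ʁ/; /ɟ/ → [g] before /k/. In each pair only place changes, matching the following consonant, while manner and voice stay constant.
The rule targets /g/ (voiced velar stop), which sits before the trigger /p/ (bilabial).
The voiced bilabial stop is [b], so /g/ → [b].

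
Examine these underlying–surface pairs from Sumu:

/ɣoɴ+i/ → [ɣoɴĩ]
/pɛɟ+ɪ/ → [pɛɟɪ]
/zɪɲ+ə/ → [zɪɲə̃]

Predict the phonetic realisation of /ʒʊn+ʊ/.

The data show progressive nasality assimilation (vowel nasalisation): /i/ → [ĩ] after /ɴ/; /ə/ → [ə̃] after /ɲ/ — a vowel is nasalised by an immediately preceding nasal consonant.
No change occurs in [pɛɟɪ] because the vowel at the boundary is adjacent to an oral consonant, not a nasal (/ɪ/ next to /ɟ/).
/ʊ/ sits next to the nasal /n/ and is therefore nasalised to [ʊ̃].

[ʒʊnʊ̃]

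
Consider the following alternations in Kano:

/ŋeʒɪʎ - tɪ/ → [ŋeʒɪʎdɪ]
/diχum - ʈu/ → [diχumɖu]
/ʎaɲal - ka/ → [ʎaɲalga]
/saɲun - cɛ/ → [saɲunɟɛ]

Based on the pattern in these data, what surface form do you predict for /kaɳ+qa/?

[kaɳɢa]

The data show progressive voicing assimilation: /t/ → [d] after /ʎ/; /ʈ/ → [ɖ] after /m/; /k/ → [g] after /l/; /c/ → [ɟ] after /n/. In each pair only voicing changes, matching the preceding consonant, while place and manner stay constant.
/q/ is a voiceless uvular stop. The preceding trigger /ɳ/ is voiced, so /q/ must become voiced as well.
A voiced uvular stop is [ɢ], so the surface segment is [ɢ].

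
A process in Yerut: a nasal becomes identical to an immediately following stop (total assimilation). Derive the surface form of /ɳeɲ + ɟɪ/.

[ɳeɟɟɪ]

/ɲ/ is the segment targeted by the rule; it sits immediately before /ɟ/, so it assimilates completely and surfaces as [ɟ].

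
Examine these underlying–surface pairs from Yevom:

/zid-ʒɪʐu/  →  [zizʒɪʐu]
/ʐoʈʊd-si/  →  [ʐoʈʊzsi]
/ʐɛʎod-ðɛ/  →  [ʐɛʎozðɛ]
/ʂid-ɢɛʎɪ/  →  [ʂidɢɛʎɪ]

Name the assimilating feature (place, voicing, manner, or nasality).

The segment that alternates is /d/, which surfaces as [z] when adjacent to /ʒ/.
The change stop → fricative matches the manner of the following /ʒ/, identifying this as manner assimilation.
The same holds elsewhere in the data: /d/ → [z] before /s/ (stop → fricative, matching a fricative); /d/ → [z] before /ð/ (stop → fricative, matching a fricative) — only manner changes, and always toward the following segment.
Nothing changes in [ʂidɢɛʎɪ]: there the adjacent consonants already agree in manner (/d/ and /ɢ/ are both stops), so this form is consistent with the same rule.

manner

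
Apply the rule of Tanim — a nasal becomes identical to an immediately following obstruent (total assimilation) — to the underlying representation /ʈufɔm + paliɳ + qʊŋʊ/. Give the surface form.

/m/ is the segment targeted by the rule; it sits immediately before /p/, so it assimilates completely and surfaces as [p].
At the second juncture, /ɳ/ likewise becomes [q] adjacent to /q/.

[ʈufɔppaliqqʊŋʊ]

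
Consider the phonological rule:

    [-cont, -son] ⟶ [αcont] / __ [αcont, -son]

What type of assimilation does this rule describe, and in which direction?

The rule copies [cont] (continuancy) from the environment onto the target stops; since [±cont] encodes the stop/fricative manner contrast, the assimilating dimension is manner.
Since the environment is written after the underscore, the trigger follows the target; the direction is regressive.

regressive manner assimilation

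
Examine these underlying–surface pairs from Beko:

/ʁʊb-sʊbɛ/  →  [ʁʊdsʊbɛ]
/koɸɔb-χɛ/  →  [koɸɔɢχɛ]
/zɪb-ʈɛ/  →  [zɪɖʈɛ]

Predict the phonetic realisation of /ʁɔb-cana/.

[ʁɔɟcana]

The data show regressive place assimilation: /b/ → [d] before /s/; /b/ → [ɢ] before /χ/; /b/ → [ɖ] before /ʈ/. In each pair only place changes, matching the following consonant, while manner and voice stay constant.
/b/ is a voiced bilabial stop. The following trigger /c/ is palatal, so /b/ must become palatal as well.
The voiced palatal stop is [ɟ], so /b/ → [ɟ].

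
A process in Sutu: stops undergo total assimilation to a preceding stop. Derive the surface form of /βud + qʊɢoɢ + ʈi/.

/q/ is the segment targeted by the rule; it sits immediately after /d/, so it assimilates completely and surfaces as [d].
The same rule applies at the second boundary: /ʈ/ → [ɢ] next to /ɢ/.

[βuddʊɢoɢɢi]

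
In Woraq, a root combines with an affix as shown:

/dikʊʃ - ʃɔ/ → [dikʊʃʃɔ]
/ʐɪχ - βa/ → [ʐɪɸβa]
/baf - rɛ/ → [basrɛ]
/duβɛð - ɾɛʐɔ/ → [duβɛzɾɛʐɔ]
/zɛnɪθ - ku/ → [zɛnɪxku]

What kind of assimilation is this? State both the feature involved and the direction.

regressive place assimilation

The segment that alternates is /χ/, which surfaces as [ɸ] when adjacent to /β/.
/χ/ is uvular while /β/ is bilabial; the output [ɸ] is bilabial, matching the trigger — so the feature that spreads is place.
Manner and voice are unchanged, so the assimilation is partial, not total.
The same holds elsewhere in the data: /f/ → [s] before /r/ (labiodental → alveolar, matching alveolar); /ð/ → [z] before /ɾ/ (dental → alveolar, matching alveolar); /θ/ → [x] before /k/ (dental → velar, matching velar) — only place changes, and always toward the following segment.
Nothing changes in [dikʊʃʃɔ]: there the adjacent consonants already agree in place (/ʃ/ and /ʃ/ are both postalveolar), so this form is consistent with the same rule.
The trigger is the following segment, so the direction is regressive (anticipatory).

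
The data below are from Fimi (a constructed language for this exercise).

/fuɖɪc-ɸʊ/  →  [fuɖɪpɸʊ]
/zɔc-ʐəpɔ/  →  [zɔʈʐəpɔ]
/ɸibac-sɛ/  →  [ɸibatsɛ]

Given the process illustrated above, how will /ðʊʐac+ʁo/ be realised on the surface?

The data show regressive place assimilation: /c/ → [p] before /ɸ/; /c/ → [ʈ] before /ʐ/; /c/ → [t] before /s/. In each pair only place changes, matching the following consonant, while manner and voice stay constant.
/c/ is a voiceless palatal stop. The following trigger /ʁ/ is uvular, so /c/ must become uvular as well.
The voiceless uvular stop is [q], so /c/ → [q].

[ðʊʐaqʁo]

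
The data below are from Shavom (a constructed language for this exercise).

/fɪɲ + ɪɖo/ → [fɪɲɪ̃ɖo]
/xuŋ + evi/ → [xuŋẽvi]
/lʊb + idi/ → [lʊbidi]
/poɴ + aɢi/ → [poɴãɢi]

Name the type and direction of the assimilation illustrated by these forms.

The vowel /ɪ/ surfaces as nasalised [ɪ̃] next to the preceding nasal /ɲ/ — it has acquired the [+nasal] feature of its neighbour.
The other forms show the same pattern: /e/ → [ẽ] after /ŋ/; /a/ → [ã] after /ɴ/ — each time a vowel is nasalised next to a preceding nasal.
No change occurs in [lʊbidi] because the vowel at the boundary is adjacent to an oral consonant, not a nasal (/i/ next to /b/).
Because the conditioning nasal is to the left of the vowel that changes, the process is progressive (perseverative).

progressive nasality assimilation (vowel nasalisation)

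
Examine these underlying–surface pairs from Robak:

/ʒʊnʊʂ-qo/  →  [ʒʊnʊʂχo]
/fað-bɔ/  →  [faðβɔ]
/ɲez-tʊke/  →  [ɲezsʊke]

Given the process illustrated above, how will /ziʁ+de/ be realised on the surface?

[ziʁze]

The data show progressive manner assimilation: /q/ → [χ] after /ʂ/; /b/ → [β] after /ð/; /t/ → [s] after /z/. In each pair only manner changes, matching the preceding consonant, while place and voice stay constant.
The rule targets /d/ (voiced alveolar stop), which sits after the trigger /ʁ/ (fricative).
The voiced alveolar fricative is [z], so /d/ → [z].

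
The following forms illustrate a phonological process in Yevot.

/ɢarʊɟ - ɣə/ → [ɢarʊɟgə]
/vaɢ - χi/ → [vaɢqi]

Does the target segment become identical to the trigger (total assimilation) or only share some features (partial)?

partial assimilation

Underlying /ɣ/ is realised as [g] next to /ɟ/; /ɟ/ itself does not change.
/ɣ/ is a fricative while /ɟ/ is a stop; the output [g] is a stop, matching the trigger — so the feature that spreads is manner.
Place and voice are unchanged, so the assimilation is partial, not total.
The other alternating form patterns the same way: /χ/ → [q] after /ɢ/ (fricative → stop, matching a stop) — only manner changes, and always toward the preceding segment.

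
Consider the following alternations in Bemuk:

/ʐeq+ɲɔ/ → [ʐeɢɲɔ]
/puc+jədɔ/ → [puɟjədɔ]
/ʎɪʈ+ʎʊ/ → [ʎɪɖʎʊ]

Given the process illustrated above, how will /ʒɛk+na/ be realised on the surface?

The data show regressive voicing assimilation: /q/ → [ɢ] before /ɲ/; /c/ → [ɟ] before /j/; /ʈ/ → [ɖ] before /ʎ/. In each pair only voicing changes, matching the following consonant, while place and manner stay constant.
The rule targets /k/ (voiceless velar stop), which sits before the trigger /n/ (voiced).
A voiced velar stop is [g], so the surface segment is [g].

[ʒɛgna]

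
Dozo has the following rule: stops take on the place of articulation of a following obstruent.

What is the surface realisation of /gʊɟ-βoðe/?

/ɟ/ is a voiced palatal stop. The following trigger /β/ is bilabial, so /ɟ/ must become bilabial as well.
Changing only its place to bilabial gives [b] — the voiced bilabial stop.

[gʊbβoðe]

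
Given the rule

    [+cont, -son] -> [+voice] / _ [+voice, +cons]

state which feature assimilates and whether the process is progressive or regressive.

regressive voicing assimilation

The structural change is [+voice], and the conditioning segment [+voice, +cons] (a voiced consonant) is itself voiced, so the target comes to share the voicing of its neighbour — voicing assimilation.
Since the environment is written after the underscore, the trigger follows the target; the direction is regressive.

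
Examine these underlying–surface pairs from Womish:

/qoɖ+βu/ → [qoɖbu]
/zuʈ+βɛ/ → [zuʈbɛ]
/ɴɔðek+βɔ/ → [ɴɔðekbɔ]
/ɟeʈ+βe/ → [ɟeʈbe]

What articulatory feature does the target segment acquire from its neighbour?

manner

The segment that alternates is /β/, which surfaces as [b] when adjacent to /ɖ/.
The change fricative → stop matches the manner of the preceding /ɖ/, identifying this as manner assimilation.
The same holds elsewhere in the data: /β/ → [b] after /ʈ/ (fricative → stop, matching a stop); /β/ → [b] after /k/ (fricative → stop, matching a stop) — only manner changes, and always toward the preceding segment.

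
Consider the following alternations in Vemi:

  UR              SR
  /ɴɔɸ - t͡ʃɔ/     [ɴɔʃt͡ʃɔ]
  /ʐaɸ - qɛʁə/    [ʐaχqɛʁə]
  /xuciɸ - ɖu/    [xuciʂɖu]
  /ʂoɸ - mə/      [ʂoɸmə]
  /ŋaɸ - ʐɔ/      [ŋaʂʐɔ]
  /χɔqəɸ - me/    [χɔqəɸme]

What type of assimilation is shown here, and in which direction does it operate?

The segment that alternates is /ɸ/, which surfaces as [ʃ] when adjacent to /t͡ʃ/.
/ɸ/ is bilabial while /t͡ʃ/ is postalveolar; the output [ʃ] is postalveolar, matching the trigger — so the feature that spreads is place.
Manner and voice are unchanged, so the assimilation is partial, not total.
Checking the remaining alternations: /ɸ/ → [χ] before /q/ (bilabial → uvular, matching uvular); /ɸ/ → [ʂ] before /ɖ/ (bilabial → retroflex, matching retroflex); /ɸ/ → [ʂ] before /ʐ/ (bilabial → retroflex, matching retroflex) — only place changes, and always toward the following segment.
Nothing changes in [ʂoɸmə], [χɔqəɸme]: there the adjacent consonants already agree in place (/ɸ/ and /m/ are both bilabial; /ɸ/ and /m/ are both bilabial), so these forms are consistent with the same rule.
Since the segment that changes precedes the conditioning segment, the assimilation is regressive.

regressive place assimilation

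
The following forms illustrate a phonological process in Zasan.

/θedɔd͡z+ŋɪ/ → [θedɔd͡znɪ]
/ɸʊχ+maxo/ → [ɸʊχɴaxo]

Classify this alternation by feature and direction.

Comparing underlying and surface forms, /ŋ/ → [n] is the alternation; the neighbouring /d͡z/ is constant.
The change velar → alveolar matches the place of the preceding /d͡z/, identifying this as place assimilation.
Manner and voice are unchanged, so the assimilation is partial, not total.
The other alternating form patterns the same way: /m/ → [ɴ] after /χ/ (bilabial → uvular, matching uvular) — only place changes, and always toward the preceding segment.
The trigger is the preceding segment, so the direction is progressive (perseverative).

progressive place assimilation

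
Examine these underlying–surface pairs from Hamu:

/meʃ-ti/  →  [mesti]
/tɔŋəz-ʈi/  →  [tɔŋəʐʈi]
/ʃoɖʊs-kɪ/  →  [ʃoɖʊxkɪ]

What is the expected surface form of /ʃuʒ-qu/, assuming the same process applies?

[ʃuʁqu]

The data show regressive place assimilation: /ʃ/ → [s] before /t/; /z/ → [ʐ] before /ʈ/; /s/ → [x] before /k/. In each pair only place changes, matching the following consonant, while manner and voice stay constant.
The rule targets /ʒ/ (voiced postalveolar fricative), which sits before the trigger /q/ (uvular).
Changing only its place to uvular gives [ʁ] — the voiced uvular fricative.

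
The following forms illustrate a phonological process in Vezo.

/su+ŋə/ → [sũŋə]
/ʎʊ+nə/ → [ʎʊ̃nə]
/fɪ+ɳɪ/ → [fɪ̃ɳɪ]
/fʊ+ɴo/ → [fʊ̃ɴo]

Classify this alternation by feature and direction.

The vowel /u/ surfaces as nasalised [ũ] next to the following nasal /ŋ/ — it has acquired the [+nasal] feature of its neighbour.
Likewise in the remaining data: /ʊ/ → [ʊ̃] before /n/; /ɪ/ → [ɪ̃] before /ɳ/; /ʊ/ → [ʊ̃] before /ɴ/ — each time a vowel is nasalised next to a following nasal.
Because the conditioning nasal is to the right of the vowel that changes, the process is regressive (anticipatory).

regressive nasality assimilation (vowel nasalisation)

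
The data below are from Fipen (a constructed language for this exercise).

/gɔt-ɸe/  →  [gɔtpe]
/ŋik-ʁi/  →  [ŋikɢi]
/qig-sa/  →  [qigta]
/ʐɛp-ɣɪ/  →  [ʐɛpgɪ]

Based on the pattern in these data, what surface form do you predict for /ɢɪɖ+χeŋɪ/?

The data show progressive manner assimilation: /ɸ/ → [p] after /t/; /ʁ/ → [ɢ] after /k/; /s/ → [t] after /g/; /ɣ/ → [g] after /p/. In each pair only manner changes, matching the preceding consonant, while place and voice stay constant.
The rule targets /χ/ (voiceless uvular fricative), which sits after the trigger /ɖ/ (stop).
The voiceless uvular stop is [q], so /χ/ → [q].

[ɢɪɖqeŋɪ]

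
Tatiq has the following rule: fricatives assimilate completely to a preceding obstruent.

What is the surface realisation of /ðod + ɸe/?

/ɸ/ is the segment targeted by the rule; it sits immediately after /d/, so it assimilates completely and surfaces as [d].

[ðodde]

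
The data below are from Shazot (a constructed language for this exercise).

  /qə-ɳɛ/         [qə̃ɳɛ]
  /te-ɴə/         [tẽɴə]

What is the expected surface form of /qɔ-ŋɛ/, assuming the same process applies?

[qɔ̃ŋɛ]

The data show regressive nasality assimilation (vowel nasalisation): /ə/ → [ə̃] before /ɳ/; /e/ → [ẽ] before /ɴ/ — a vowel is nasalised by an immediately following nasal consonant.
/ɔ/ sits next to the nasal /ŋ/ and is therefore nasalised to [ɔ̃].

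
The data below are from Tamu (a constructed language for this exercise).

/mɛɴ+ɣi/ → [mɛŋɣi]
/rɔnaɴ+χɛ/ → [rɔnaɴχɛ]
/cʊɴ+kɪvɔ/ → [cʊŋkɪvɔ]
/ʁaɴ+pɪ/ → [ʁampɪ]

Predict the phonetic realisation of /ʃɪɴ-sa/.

The data show regressive place assimilation: /ɴ/ → [ŋ] before /ɣ/; /ɴ/ → [ŋ] before /k/; /ɴ/ → [m] before /p/. In each pair only place changes, matching the following consonant, while manner and voice stay constant.
Nothing changes in [rɔnaɴχɛ]: there the adjacent consonants already agree in place (/ɴ/ and /χ/ are both uvular), so this form is consistent with the same rule.
/ɴ/ is a voiced uvular nasal. The following trigger /s/ is alveolar, so /ɴ/ must become alveolar as well.
The voiced alveolar nasal is [n], so /ɴ/ → [n].

[ʃɪnsa]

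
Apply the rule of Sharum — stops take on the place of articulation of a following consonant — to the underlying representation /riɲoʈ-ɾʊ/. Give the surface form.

The rule targets /ʈ/ (voiceless retroflex stop), which sits before the trigger /ɾ/ (alveolar).
A voiceless alveolar stop is [t], so the surface segment is [t].

[riɲotɾʊ]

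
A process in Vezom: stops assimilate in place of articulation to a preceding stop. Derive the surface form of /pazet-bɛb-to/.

[pazetdɛbpo]

The rule targets /b/ (voiced bilabial stop), which sits after the trigger /t/ (alveolar).
The voiced alveolar stop is [d], so /b/ → [d].
At the second juncture, /t/ likewise becomes [p] adjacent to /b/.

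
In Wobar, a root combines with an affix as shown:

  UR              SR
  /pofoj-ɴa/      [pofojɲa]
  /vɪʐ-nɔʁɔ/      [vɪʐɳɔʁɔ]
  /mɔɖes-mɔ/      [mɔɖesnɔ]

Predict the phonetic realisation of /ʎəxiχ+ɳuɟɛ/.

The data show progressive place assimilation: /ɴ/ → [ɲ] after /j/; /n/ → [ɳ] after /ʐ/; /m/ → [n] after /s/. In each pair only place changes, matching the preceding consonant, while manner and voice stay constant.
/ɳ/ is a voiced retroflex nasal. The preceding trigger /χ/ is uvular, so /ɳ/ must become uvular as well.
Changing only its place to uvular gives [ɴ] — the voiced uvular nasal.

[ʎəxiχɴuɟɛ]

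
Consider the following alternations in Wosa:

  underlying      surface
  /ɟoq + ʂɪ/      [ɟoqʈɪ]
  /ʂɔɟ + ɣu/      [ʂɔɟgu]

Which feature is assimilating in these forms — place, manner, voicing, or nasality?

manner

The segment that alternates is /ʂ/, which surfaces as [ʈ] when adjacent to /q/.
The change fricative → stop matches the manner of the preceding /q/, identifying this as manner assimilation.
The same holds elsewhere in the data: /ɣ/ → [g] after /ɟ/ (fricative → stop, matching a stop) — only manner changes, and always toward the preceding segment.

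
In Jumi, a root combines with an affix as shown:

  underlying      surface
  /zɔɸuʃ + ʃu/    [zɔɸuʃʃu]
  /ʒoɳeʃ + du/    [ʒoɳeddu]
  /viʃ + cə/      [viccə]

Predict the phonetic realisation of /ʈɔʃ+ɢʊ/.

The data show regressive total assimilation (/ʃ/ → [d] before /d/; /ʃ/ → [c] before /c/): in every case the target segment becomes identical to its following neighbour, copying more than a single feature.
In [zɔɸuʃʃu] the two consonants at the boundary are already identical (/ʃ/ + /ʃ/), so the rule applies vacuously and nothing changes.
/ʃ/ is the segment targeted by the rule; it sits immediately before /ɢ/, so it assimilates completely and surfaces as [ɢ].

[ʈɔɢɢʊ]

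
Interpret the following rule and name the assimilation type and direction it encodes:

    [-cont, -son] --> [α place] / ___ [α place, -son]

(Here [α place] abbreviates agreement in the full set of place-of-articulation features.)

The rule copies the place features (abbreviated [place]) from the environment onto the target, so the assimilating feature is place.
Since the environment is written after the underscore, the trigger follows the target; the direction is regressive.

regressive place assimilation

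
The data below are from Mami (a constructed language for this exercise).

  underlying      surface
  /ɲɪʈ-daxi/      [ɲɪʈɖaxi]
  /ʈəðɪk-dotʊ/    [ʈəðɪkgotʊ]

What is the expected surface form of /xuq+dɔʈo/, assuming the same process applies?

[xuqɢɔʈo]

The data show progressive place assimilation: /d/ → [ɖ] after /ʈ/; /d/ → [g] after /k/. In each pair only place changes, matching the preceding consonant, while manner and voice stay constant.
The rule targets /d/ (voiced alveolar stop), which sits after the trigger /q/ (uvular).
The voiced uvular stop is [ɢ], so /d/ → [ɢ].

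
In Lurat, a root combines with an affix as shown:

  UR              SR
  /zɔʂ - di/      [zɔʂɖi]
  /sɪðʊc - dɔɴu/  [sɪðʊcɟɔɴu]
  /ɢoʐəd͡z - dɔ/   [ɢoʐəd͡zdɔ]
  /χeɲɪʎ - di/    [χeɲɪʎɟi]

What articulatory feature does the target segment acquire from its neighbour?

Comparing underlying and surface forms, /d/ → [ɖ] is the alternation; the neighbouring /ʂ/ is constant.
The change alveolar → retroflex matches the place of the preceding /ʂ/, identifying this as place assimilation.
Checking the remaining alternations: /d/ → [ɟ] after /c/ (alveolar → palatal, matching palatal); /d/ → [ɟ] after /ʎ/ (alveolar → palatal, matching palatal) — only place changes, and always toward the preceding segment.
Nothing changes in [ɢoʐəd͡zdɔ]: there the adjacent consonants already agree in place (/d/ and /d͡z/ are both alveolar), so this form is consistent with the same rule.

place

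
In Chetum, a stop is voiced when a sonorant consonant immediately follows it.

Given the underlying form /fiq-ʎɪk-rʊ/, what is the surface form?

[fiɢʎɪgrʊ]

The rule targets /q/ (voiceless uvular stop), which sits before the trigger /ʎ/ (voiced).
The voiced uvular stop is [ɢ], so /q/ → [ɢ].
At the second juncture, /k/ likewise becomes [g] adjacent to /r/.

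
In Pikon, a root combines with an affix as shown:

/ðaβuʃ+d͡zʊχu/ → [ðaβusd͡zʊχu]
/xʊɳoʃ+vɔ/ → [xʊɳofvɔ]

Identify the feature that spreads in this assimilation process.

Comparing underlying and surface forms, /ʃ/ → [s] is the alternation; the neighbouring /d͡z/ is constant.
/ʃ/ is postalveolar while /d͡z/ is alveolar; the output [s] is alveolar, matching the trigger — so the feature that spreads is place.
Checking the remaining alternation: /ʃ/ → [f] before /v/ (postalveolar → labiodental, matching labiodental) — only place changes, and always toward the following segment.

place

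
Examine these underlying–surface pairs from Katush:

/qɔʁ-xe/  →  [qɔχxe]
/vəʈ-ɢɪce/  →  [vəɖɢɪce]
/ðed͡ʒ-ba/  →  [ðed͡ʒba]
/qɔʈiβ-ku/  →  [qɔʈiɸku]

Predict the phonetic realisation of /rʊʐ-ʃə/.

[rʊʂʃə]

The data show regressive voicing assimilation: /ʁ/ → [χ] before /x/; /ʈ/ → [ɖ] before /ɢ/; /β/ → [ɸ] before /k/. In each pair only voicing changes, matching the following consonant, while place and manner stay constant.
No alternation appears in [ðed͡ʒba]: there the adjacent consonants already agree in voicing (/d͡ʒ/ and /b/ are both voiced), so this form is consistent with the same rule.
/ʐ/ is a voiced retroflex fricative. The following trigger /ʃ/ is voiceless, so /ʐ/ must become voiceless as well.
Changing only its voicing to voiceless gives [ʂ] — the voiceless retroflex fricative.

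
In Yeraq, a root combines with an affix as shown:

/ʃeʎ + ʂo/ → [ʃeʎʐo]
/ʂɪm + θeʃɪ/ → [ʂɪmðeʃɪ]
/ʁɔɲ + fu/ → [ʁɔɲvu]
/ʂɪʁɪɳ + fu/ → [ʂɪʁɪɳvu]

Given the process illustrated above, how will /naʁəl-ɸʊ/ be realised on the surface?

The data show progressive voicing assimilation: /ʂ/ → [ʐ] after /ʎ/; /θ/ → [ð] after /m/; /f/ → [v] after /ɲ/; /f/ → [v] after /ɳ/. In each pair only voicing changes, matching the preceding consonant, while place and manner stay constant.
/ɸ/ is a voiceless bilabial fricative. The preceding trigger /l/ is voiced, so /ɸ/ must become voiced as well.
A voiced bilabial fricative is [β], so the surface segment is [β].

[naʁəlβʊ]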